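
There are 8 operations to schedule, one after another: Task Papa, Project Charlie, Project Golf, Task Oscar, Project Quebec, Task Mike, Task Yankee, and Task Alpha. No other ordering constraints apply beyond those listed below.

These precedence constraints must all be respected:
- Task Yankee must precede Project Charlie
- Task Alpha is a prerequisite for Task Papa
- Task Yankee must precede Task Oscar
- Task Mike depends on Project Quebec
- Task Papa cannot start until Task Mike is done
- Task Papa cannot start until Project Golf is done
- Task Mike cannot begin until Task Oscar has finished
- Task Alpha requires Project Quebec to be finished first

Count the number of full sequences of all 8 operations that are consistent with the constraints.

The operations with no prerequisites are Project Golf, Project Quebec, Task Yankee; any of them can be placed first.
Systematically extending each partial ordering one operation at a time and counting, there are 334 complete orderings.

334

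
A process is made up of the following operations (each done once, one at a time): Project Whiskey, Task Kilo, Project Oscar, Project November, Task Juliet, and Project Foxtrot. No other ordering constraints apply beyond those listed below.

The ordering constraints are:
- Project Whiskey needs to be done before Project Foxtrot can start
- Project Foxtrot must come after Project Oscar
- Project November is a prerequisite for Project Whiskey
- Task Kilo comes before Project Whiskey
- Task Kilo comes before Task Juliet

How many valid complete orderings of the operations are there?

33

3 operations have no prerequisites (Task Kilo, Project Oscar, Project November), so any of them could come first.
Counting all ways to extend the partial order to a total order gives 33.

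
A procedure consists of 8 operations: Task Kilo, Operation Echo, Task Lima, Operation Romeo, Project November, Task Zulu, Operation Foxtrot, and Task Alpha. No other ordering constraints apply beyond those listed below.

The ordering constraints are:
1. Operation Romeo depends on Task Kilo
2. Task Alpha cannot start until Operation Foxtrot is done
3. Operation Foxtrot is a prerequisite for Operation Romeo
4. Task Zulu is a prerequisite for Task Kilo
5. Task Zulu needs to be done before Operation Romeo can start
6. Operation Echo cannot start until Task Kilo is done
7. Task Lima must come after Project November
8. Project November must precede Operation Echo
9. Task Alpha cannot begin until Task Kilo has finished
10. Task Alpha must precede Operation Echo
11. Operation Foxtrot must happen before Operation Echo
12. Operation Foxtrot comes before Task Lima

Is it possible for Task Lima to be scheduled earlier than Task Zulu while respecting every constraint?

The constraints leave Task Lima and Task Zulu unordered relative to each other; nothing requires Task Zulu earlier.
That means at least one valid schedule has Task Lima before Task Zulu.

Yes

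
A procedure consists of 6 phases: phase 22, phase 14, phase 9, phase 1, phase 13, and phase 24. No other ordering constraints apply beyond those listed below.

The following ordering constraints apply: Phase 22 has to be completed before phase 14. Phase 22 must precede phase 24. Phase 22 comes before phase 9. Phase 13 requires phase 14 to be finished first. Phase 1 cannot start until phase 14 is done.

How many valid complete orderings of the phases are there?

Only phase 22 has no prerequisites, so it must go first.
Enumerating by repeatedly choosing an available phase (one whose prerequisites are all placed) gives 40 distinct complete orderings.

40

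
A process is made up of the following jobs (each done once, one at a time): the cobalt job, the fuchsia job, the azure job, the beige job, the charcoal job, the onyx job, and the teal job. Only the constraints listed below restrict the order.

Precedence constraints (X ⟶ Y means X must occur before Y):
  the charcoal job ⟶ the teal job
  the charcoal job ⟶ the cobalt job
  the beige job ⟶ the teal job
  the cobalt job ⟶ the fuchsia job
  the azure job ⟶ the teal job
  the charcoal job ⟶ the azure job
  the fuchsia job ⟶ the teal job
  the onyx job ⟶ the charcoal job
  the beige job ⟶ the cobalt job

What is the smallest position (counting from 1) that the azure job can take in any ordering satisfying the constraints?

3

Every job that must precede the azure job has to come before it. Tracing all chains that end at the azure job, those jobs are: the charcoal job, the onyx job — 2 in total.
So at minimum 2 jobs come before the azure job, putting the azure job no earlier than position 3. That position is achievable by scheduling exactly those predecessors first.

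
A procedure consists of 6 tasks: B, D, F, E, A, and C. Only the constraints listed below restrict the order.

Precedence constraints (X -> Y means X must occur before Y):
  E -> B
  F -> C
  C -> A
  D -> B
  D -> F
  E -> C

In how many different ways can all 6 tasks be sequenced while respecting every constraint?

11

The tasks with no prerequisites are D, E; any of them can be placed first.
Systematically extending each partial ordering one task at a time and counting, there are 11 complete orderings.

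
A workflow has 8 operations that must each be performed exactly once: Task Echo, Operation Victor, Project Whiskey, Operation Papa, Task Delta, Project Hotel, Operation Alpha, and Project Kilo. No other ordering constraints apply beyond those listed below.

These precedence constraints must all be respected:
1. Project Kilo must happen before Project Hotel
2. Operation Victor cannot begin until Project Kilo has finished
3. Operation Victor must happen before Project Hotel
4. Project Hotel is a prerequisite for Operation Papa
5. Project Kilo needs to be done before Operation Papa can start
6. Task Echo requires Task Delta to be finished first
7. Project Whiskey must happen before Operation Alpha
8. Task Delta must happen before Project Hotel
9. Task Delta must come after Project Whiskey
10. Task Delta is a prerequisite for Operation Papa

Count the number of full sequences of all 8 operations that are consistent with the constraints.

The operations with no prerequisites are Project Whiskey, Project Kilo; any of them can be placed first.
Counting all ways to extend the partial order to a total order gives 141.

141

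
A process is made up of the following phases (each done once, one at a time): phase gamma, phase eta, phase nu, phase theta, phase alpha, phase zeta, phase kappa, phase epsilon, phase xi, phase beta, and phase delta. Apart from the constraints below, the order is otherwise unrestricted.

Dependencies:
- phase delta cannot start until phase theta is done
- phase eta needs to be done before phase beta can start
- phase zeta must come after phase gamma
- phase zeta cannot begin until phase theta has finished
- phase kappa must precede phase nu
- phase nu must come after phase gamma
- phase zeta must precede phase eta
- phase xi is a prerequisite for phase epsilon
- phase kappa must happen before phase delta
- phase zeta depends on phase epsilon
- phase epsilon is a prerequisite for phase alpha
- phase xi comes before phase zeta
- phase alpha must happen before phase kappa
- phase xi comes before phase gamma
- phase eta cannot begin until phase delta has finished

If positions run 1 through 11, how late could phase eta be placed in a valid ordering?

The only phase forced after phase eta (directly or by a chain) is phase beta.
So at least 1 phase follows phase eta, putting phase eta no later than position 10. That position is achievable by scheduling everything else first.

10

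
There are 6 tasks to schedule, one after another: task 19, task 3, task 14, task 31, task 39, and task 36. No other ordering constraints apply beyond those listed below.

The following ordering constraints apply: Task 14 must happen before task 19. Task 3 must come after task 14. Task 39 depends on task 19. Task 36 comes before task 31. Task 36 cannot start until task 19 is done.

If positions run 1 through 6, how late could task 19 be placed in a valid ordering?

Every task that must follow task 19 has to come after it. Tracing all chains starting from task 19, those tasks are: task 31, task 39, task 36 — 3 in total.
With 3 mandatory successors out of 6 tasks total, the latest slot for task 19 is 6−3 = 3, and it's reachable by doing all non-successors before task 19.

3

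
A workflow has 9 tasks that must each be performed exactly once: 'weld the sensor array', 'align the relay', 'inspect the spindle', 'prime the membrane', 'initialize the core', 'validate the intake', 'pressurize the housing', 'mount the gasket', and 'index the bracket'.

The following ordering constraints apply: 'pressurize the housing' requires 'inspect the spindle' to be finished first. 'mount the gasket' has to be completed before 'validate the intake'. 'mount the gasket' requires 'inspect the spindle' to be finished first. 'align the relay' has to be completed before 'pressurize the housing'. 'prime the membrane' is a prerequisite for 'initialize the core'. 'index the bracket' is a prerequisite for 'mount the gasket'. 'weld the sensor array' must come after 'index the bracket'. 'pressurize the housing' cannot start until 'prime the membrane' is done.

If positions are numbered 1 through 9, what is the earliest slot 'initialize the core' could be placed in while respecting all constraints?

2

The only task forced before 'initialize the core' (directly or transitively) is 'prime the membrane'.
With 1 mandatory predecessor, the earliest 'initialize the core' can sit is position 1+1 = 2, and placing just that one first achieves it.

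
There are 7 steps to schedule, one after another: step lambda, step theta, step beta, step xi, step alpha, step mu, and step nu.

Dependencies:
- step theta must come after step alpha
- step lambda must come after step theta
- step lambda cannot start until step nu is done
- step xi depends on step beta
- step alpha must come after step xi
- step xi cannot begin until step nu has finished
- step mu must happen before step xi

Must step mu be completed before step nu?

Step mu and step nu are not related by any chain of constraints.
So step mu can come before step nu or after — it is not forced.

No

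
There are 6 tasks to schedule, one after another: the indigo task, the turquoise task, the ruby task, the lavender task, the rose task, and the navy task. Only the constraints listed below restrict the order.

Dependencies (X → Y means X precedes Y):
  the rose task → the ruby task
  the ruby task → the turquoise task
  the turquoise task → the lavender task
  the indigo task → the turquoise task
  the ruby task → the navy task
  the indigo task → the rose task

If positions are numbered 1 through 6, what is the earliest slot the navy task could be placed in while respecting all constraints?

4

The tasks that are forced before the navy task, directly or transitively, are the indigo task, the ruby task, the rose task. That's 3 tasks.
So at minimum 3 tasks come before the navy task, putting the navy task no earlier than position 4. That position is achievable by scheduling exactly those predecessors first.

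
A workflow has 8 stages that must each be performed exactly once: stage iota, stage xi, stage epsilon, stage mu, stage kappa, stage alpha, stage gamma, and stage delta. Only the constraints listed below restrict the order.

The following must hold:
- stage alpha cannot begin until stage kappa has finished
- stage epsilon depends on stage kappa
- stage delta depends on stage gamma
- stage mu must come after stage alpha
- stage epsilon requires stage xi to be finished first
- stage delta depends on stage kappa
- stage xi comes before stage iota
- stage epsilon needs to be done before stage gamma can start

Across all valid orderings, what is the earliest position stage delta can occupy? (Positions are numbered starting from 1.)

5

The stages that are forced before stage delta, directly or transitively, are stage xi, stage epsilon, stage kappa, stage gamma. That's 4 stages.
With 4 mandatory predecessors, the earliest stage delta can sit is position 4+1 = 5, and placing just those 4 first achieves it.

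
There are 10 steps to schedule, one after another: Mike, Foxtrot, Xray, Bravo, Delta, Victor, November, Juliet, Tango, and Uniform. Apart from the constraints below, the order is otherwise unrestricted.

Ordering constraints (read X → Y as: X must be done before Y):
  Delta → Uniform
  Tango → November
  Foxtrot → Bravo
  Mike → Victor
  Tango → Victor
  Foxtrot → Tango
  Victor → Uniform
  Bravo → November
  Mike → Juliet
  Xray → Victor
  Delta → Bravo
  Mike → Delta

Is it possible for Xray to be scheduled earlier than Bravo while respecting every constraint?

Yes

Nothing in the constraints forces Bravo before Xray — there is no chain from Bravo to Xray.
So a valid ordering placing Xray earlier than Bravo exists.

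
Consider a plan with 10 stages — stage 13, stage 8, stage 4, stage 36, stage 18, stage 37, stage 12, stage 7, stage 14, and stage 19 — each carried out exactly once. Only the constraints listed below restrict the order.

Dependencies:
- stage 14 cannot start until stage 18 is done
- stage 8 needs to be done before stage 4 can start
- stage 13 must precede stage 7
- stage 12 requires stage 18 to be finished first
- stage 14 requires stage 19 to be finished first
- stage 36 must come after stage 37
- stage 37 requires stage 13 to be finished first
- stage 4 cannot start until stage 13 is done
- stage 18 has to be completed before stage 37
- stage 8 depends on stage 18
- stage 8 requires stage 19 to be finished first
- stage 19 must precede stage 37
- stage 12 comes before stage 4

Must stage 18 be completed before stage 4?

Tracing the constraints gives a chain: stage 18 → stage 8 → stage 4.
So stage 18 must precede stage 4 in any valid ordering.

Yes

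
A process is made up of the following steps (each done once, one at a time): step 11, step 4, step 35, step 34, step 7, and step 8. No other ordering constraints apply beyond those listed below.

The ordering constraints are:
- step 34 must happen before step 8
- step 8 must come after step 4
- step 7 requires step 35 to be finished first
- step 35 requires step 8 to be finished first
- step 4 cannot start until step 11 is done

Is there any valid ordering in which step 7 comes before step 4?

No

There is a dependency chain step 4 → step 8 → step 35 → step 7, so step 7 always comes after step 4.
Hence step 7 can never be scheduled before step 4.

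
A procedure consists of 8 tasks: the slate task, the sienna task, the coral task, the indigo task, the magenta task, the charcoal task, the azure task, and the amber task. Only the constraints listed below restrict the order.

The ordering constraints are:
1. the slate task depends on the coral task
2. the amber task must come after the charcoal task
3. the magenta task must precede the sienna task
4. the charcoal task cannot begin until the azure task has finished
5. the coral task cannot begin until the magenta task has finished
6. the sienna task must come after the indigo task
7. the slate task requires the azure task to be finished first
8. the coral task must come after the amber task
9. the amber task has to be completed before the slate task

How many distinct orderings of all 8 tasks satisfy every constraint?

3 tasks have no prerequisites (the indigo task, the magenta task, the azure task), so any of them could come first.
Systematically extending each partial ordering one task at a time and counting, there are 92 complete orderings.

92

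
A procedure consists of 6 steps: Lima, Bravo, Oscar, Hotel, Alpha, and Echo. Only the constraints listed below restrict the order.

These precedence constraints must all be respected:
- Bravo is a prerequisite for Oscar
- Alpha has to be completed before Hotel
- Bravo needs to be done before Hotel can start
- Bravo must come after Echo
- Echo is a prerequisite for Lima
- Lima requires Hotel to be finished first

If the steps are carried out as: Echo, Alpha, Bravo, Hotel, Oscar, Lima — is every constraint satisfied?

Going through the constraints one by one, each required predecessor appears earlier in the sequence than its dependent — e.g. Echo (position 1) is before Lima (position 6), as required.

Yes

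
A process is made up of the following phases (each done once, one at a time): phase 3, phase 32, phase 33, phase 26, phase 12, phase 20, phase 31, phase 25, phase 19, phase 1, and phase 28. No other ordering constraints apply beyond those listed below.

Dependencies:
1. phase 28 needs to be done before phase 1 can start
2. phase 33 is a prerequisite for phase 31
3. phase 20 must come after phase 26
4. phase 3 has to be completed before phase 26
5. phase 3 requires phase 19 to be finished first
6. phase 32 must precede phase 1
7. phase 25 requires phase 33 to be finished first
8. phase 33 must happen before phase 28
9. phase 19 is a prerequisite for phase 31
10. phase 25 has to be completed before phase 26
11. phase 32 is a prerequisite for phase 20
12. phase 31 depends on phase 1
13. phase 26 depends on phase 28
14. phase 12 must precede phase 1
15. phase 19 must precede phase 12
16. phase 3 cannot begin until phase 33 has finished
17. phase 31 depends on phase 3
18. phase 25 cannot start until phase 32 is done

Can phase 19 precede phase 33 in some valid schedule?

No chain of constraints runs from phase 33 to phase 19, so phase 33 is not required to come first.
So a valid ordering placing phase 19 earlier than phase 33 exists.

Yes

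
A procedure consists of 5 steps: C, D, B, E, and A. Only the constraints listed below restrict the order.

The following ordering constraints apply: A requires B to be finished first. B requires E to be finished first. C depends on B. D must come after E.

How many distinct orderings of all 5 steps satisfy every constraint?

E is the only step with nothing required before it, so every ordering starts there.
Enumerating by repeatedly choosing an available step (one whose prerequisites are all placed) gives 8 distinct complete orderings.

8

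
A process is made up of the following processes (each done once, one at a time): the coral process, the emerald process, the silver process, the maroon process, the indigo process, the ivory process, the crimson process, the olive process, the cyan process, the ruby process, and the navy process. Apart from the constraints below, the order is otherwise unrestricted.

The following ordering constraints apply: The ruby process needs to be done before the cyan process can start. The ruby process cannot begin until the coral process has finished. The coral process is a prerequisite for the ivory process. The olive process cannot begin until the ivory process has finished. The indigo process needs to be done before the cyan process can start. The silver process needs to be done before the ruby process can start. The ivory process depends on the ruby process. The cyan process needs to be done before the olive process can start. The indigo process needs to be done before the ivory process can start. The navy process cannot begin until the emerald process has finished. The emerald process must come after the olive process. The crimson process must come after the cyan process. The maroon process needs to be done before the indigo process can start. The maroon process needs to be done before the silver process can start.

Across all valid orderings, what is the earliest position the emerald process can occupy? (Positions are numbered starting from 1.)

9

The processes that are forced before the emerald process, directly or transitively, are the coral process, the silver process, the maroon process, the indigo process, the ivory process, the olive process, the cyan process, the ruby process. That's 8 processes.
With 8 mandatory predecessors, the earliest the emerald process can sit is position 8+1 = 9, and placing just those 8 first achieves it.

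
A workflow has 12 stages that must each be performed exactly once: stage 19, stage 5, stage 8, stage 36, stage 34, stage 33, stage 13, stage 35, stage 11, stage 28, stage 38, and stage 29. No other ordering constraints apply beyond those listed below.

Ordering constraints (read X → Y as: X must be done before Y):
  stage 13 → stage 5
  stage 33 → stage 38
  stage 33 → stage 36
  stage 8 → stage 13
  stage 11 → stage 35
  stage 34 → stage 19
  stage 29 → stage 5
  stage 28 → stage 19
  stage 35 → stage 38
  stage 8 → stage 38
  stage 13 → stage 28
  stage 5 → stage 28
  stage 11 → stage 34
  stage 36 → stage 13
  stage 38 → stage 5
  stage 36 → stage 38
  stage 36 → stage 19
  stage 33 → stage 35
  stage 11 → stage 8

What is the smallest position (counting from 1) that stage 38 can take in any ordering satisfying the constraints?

The stages that are forced before stage 38, directly or transitively, are stage 8, stage 36, stage 33, stage 35, stage 11. That's 5 stages.
So at minimum 5 stages come before stage 38, putting stage 38 no earlier than position 6. That position is achievable by scheduling exactly those predecessors first.

6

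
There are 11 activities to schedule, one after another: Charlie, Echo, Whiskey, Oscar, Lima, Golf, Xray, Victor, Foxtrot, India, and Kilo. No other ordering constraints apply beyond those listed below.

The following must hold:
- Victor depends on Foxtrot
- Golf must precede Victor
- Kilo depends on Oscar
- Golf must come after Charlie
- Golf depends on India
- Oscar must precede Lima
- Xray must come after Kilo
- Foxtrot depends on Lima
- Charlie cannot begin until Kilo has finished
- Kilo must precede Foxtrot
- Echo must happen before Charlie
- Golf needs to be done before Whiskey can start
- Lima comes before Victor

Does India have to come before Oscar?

No

Nothing in the constraints links India and Oscar; they are unordered relative to each other.
So India can come before Oscar or after — it is not forced.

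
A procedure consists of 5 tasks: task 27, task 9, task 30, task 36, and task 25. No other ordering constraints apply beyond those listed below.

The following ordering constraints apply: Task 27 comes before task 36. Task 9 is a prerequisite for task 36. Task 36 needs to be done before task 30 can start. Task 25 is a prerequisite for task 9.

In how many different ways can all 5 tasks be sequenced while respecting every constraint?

3

The tasks with no prerequisites are task 27, task 25; any of them can be placed first.
Enumerating by repeatedly choosing an available task (one whose prerequisites are all placed) gives 3 distinct complete orderings.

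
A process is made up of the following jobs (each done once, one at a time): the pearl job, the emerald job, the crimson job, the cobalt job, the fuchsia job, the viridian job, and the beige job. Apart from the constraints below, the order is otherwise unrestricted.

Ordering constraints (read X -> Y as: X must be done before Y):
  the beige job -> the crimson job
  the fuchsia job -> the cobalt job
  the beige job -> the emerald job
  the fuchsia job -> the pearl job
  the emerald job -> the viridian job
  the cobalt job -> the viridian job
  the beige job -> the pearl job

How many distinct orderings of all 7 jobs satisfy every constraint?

The jobs with no prerequisites are the fuchsia job, the beige job; any of them can be placed first.
Systematically extending each partial ordering one job at a time and counting, there are 118 complete orderings.

118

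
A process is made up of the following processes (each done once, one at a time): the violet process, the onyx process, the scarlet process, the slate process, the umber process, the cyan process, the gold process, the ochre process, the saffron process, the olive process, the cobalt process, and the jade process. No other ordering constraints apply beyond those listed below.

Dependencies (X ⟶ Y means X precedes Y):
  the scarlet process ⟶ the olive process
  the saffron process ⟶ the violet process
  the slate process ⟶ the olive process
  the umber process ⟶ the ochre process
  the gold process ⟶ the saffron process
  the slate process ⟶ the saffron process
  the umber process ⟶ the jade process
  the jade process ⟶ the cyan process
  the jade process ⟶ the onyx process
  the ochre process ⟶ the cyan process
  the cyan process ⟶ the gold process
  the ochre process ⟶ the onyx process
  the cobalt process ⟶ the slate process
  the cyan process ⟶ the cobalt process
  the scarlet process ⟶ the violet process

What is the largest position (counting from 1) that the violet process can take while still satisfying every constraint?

12

No constraint forces any process after the violet process, so it can be placed last, in position 12.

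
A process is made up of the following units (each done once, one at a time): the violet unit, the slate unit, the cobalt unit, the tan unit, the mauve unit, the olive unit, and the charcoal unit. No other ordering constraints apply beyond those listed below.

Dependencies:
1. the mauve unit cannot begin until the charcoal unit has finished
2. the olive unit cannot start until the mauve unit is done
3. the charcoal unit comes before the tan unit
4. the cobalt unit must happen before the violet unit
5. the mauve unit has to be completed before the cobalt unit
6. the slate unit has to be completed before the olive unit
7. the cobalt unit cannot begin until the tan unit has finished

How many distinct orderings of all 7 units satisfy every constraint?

33

2 units have no prerequisites (the slate unit, the charcoal unit), so any of them could come first.
Systematically extending each partial ordering one unit at a time and counting, there are 33 complete orderings.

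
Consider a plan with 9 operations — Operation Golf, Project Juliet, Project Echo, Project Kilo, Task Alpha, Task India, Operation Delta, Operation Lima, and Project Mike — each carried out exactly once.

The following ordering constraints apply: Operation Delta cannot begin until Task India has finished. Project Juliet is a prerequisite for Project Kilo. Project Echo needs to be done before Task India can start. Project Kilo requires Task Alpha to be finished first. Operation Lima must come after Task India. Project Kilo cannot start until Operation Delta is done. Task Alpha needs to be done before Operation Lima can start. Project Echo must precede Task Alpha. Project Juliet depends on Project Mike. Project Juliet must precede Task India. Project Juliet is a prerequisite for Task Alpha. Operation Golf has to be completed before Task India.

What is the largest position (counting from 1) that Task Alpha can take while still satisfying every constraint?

7

The operations that are forced after Task Alpha, directly or by a chain of constraints, are Project Kilo, Operation Lima. That's 2 operations.
So at least 2 operations follow Task Alpha, putting Task Alpha no later than position 7. That position is achievable by scheduling everything else first.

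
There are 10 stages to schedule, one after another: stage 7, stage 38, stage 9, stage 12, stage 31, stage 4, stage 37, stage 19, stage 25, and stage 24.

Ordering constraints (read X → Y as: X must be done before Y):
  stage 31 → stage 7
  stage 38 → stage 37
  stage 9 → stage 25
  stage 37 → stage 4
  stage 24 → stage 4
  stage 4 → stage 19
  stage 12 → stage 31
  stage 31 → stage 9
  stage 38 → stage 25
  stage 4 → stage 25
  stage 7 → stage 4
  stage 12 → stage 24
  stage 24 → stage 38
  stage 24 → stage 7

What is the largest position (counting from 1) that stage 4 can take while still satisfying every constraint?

Following every chain forward from stage 4, the stages that must come later are stage 19, stage 25 — 2 of them.
With 2 mandatory successors out of 10 stages total, the latest slot for stage 4 is 10−2 = 8, and it's reachable by doing all non-successors before stage 4.

8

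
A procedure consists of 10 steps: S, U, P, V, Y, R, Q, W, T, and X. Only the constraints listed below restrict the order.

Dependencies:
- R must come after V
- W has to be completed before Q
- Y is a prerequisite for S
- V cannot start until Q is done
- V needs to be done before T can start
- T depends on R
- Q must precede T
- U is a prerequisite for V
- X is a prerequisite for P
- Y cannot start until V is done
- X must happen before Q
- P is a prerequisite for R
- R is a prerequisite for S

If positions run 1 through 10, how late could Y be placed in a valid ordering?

9

The only step forced after Y (directly or by a chain) is S.
So at least 1 step follows Y, putting Y no later than position 9. That position is achievable by scheduling everything else first.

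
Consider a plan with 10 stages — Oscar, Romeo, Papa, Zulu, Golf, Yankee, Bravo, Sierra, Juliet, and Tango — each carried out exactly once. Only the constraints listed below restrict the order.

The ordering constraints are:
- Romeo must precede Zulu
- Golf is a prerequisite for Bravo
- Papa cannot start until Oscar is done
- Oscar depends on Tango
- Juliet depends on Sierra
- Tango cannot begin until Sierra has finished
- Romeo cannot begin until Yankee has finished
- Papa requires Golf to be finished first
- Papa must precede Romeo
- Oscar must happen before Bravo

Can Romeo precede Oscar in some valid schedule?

No

There is a dependency chain Oscar → Papa → Romeo, so Romeo always comes after Oscar.
Hence Romeo can never be scheduled before Oscar.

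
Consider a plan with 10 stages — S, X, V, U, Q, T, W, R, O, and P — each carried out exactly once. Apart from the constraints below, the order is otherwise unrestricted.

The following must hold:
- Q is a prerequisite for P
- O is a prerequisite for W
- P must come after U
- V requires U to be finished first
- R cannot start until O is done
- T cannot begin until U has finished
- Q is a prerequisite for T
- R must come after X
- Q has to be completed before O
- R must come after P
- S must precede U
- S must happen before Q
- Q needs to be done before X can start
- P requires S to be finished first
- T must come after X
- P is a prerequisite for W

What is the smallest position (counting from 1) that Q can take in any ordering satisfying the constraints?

2

Working backwards through the constraints from Q, its only required predecessor is S.
So at minimum 1 stage comes before Q, putting Q no earlier than position 2. That position is achievable by scheduling exactly that predecessor first.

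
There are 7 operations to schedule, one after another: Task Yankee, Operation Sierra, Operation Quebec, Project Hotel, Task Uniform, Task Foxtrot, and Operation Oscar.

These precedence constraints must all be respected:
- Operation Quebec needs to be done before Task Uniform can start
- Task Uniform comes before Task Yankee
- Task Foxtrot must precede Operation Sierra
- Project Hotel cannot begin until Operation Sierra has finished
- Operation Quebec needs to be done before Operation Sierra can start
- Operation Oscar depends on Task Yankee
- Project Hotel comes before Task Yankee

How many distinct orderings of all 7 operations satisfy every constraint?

7

The operations with no prerequisites are Operation Quebec, Task Foxtrot; any of them can be placed first.
Systematically extending each partial ordering one operation at a time and counting, there are 7 complete orderings.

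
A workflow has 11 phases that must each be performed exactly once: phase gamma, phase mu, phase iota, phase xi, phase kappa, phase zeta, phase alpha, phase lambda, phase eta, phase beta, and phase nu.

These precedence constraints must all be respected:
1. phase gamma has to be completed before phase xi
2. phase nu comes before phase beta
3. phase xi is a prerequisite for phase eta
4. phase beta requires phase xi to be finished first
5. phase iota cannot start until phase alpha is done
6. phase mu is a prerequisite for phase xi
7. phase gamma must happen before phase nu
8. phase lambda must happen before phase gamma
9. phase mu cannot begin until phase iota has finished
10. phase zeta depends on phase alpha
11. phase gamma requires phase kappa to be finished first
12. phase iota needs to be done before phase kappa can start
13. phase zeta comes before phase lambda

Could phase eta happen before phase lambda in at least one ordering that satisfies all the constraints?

No

The constraints give a chain phase lambda → phase gamma → phase xi → phase eta, which forces phase lambda before phase eta.
So no valid ordering can have phase eta before phase lambda.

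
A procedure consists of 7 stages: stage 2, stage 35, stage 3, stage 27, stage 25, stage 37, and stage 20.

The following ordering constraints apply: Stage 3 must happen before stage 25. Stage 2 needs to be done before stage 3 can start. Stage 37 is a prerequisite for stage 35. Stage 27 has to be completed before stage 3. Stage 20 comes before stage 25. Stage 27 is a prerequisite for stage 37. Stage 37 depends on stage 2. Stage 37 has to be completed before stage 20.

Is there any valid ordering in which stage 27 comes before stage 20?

Stage 27 is actually forced before stage 20 by the constraints, so certainly some valid ordering has stage 27 first.

Yes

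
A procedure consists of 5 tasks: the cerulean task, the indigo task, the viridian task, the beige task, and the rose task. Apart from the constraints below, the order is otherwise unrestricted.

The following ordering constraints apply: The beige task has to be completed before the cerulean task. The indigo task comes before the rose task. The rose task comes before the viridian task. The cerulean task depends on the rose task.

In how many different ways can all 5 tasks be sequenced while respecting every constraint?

7

2 tasks have no prerequisites (the indigo task, the beige task), so any of them could come first.
Enumerating by repeatedly choosing an available task (one whose prerequisites are all placed) gives 7 distinct complete orderings.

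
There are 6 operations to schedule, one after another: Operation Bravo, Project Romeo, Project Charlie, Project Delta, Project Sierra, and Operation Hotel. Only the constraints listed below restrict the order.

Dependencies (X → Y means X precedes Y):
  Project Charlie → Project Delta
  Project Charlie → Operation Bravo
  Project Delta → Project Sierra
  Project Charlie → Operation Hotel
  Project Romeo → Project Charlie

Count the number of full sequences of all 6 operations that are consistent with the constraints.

12

Project Romeo is the only operation with nothing required before it, so every ordering starts there.
Counting all ways to extend the partial order to a total order gives 12.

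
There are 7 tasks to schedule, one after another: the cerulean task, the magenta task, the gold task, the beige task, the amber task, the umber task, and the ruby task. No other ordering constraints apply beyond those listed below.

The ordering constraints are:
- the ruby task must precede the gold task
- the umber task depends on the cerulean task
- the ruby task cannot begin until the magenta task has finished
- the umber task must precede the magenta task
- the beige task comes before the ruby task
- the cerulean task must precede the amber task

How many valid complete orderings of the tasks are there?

2 tasks have no prerequisites (the cerulean task, the beige task), so any of them could come first.
Systematically extending each partial ordering one task at a time and counting, there are 23 complete orderings.

23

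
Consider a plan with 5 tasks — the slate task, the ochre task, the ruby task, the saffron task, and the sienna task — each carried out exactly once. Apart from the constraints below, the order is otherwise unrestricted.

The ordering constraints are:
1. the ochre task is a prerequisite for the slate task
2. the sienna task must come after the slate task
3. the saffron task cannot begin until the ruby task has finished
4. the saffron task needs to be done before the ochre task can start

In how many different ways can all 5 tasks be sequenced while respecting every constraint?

1

Only the ruby task has no prerequisites, so it must go first.
Continuing from there, at each step only one task has all its prerequisites placed, so the ordering is fully determined — there is exactly 1.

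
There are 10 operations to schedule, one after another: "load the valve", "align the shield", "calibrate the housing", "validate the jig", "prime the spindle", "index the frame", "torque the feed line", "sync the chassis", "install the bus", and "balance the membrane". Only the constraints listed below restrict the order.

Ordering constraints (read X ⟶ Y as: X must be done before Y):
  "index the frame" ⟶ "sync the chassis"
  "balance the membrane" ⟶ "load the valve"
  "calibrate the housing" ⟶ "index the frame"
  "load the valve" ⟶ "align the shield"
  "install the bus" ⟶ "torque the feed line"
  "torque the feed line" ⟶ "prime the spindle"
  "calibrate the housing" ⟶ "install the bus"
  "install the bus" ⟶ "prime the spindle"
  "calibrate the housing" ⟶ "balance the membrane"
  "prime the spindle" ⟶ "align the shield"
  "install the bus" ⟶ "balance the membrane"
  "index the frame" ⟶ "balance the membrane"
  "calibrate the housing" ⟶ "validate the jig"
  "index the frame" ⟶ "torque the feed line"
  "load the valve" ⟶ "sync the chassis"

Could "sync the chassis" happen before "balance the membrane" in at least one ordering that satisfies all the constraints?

No

There is a dependency chain "balance the membrane" → "load the valve" → "sync the chassis", so "sync the chassis" always comes after "balance the membrane".
So no valid ordering can have "sync the chassis" before "balance the membrane".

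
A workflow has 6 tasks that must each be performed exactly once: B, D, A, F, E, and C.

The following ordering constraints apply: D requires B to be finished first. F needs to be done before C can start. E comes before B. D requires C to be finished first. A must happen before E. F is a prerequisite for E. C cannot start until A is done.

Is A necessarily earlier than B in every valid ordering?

Tracing the constraints gives a chain: A → E → B.
Hence A necessarily comes before B.

Yes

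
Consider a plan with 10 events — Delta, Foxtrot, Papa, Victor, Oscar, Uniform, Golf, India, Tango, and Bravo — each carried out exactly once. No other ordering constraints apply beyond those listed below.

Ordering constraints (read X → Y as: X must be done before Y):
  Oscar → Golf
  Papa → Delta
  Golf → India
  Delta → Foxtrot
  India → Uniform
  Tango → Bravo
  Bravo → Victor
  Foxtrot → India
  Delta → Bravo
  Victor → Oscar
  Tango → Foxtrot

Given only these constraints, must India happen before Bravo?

No

In fact the dependencies run the other way: Bravo → Victor → Oscar → Golf → India.
So India never precedes Bravo.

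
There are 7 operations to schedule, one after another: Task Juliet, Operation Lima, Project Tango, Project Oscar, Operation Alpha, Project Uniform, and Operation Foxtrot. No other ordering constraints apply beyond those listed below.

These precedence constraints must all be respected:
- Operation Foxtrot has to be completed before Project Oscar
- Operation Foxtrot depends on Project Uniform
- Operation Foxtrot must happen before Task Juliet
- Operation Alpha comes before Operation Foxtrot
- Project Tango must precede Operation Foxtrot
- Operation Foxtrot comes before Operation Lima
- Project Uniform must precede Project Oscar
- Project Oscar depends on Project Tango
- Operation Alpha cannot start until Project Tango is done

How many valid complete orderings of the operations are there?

18

The operations with no prerequisites are Project Tango, Project Uniform; any of them can be placed first.
Counting all ways to extend the partial order to a total order gives 18.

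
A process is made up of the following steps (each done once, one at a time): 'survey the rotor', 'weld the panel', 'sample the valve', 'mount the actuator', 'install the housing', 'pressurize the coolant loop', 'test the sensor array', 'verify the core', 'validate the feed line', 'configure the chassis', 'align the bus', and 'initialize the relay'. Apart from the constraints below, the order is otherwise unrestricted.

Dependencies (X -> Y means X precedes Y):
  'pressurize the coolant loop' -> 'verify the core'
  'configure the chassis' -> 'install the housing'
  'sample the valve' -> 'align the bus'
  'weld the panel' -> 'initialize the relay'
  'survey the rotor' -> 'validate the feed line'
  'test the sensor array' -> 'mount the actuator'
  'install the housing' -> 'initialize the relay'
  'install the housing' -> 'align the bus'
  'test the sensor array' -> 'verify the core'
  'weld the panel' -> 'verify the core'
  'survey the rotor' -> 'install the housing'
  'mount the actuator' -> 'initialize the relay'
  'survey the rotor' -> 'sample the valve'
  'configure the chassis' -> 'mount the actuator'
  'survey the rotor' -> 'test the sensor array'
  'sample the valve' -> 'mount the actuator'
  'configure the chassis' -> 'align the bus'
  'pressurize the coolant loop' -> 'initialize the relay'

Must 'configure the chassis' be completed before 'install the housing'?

Yes

There is a constraint chain 'configure the chassis' → 'install the housing'.
That forces 'configure the chassis' before 'install the housing' in every valid schedule.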